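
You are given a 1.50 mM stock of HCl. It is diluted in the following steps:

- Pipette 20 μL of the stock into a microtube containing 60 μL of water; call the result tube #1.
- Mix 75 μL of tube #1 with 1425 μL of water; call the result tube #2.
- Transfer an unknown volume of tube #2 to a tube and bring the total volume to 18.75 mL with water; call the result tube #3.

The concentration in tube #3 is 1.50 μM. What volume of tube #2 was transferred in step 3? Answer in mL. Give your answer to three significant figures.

1.50 mL

Step 1: 20 μL + 60 μL = 80 μL total → factor 80/20 = 4
Step 2: 75 μL + 1425 μL = 1500 μL total → factor 1500/75 = 20
Step 3: v brought to 18.75 mL → factor = 18.75 mL/v
Product of known-step factors = 80
Overall factor = 1.50 mM / (1.50 μM) = 1000
Step-3 factor = 1000 / 80 = 12.5
v = 18.75 mL / 12.5 = 1.50 mL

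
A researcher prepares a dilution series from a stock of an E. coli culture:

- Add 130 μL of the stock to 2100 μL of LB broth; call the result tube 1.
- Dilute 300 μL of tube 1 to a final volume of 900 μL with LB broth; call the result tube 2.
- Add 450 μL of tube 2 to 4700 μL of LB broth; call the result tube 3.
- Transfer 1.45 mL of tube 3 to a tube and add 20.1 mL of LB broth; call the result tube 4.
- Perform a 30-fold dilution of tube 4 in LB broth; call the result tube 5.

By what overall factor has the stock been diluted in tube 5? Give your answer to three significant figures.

Step 1: 130 μL + 2100 μL = 2230 μL total → factor 2230/130 = 17.154
Step 2: 300 μL brought to 900 μL → factor 900/300 = 3
Step 3: 450 μL + 4700 μL = 5150 μL total → factor 5150/450 = 11.444
Step 4: 1.45 mL + 20.1 mL = 21.55 mL total → factor 21.55/1.45 = 14.862
Step 5: 30-fold → factor 30
Overall dilution factor = 17.154 × 3 × 11.444 × 14.862 × 30 = 2.6259 × 10^5

2.63 × 10^5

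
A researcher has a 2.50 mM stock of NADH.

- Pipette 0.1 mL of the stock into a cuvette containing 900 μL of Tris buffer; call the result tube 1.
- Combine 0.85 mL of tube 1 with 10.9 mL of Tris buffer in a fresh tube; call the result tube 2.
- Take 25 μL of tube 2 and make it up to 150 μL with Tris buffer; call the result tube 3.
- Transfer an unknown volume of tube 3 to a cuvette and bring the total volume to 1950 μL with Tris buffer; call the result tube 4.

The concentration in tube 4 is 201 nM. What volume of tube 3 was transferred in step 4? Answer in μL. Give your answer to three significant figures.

130 μL

Step 1: 0.1 mL + 900 μL = 1 mL total → factor 1/0.1 = 10
Step 2: 0.85 mL + 10.9 mL = 11.75 mL total → factor 11.75/0.85 = 13.824
Step 3: 25 μL brought to 150 μL → factor 150/25 = 6
Step 4: v brought to 1950 μL → factor = 1950 μL/v
Product of known-step factors = 829.41
Overall factor = 2.50 mM / (201 nM) = 12438
Step-4 factor = 12438 / 829.41 = 14.996
v = 1950 μL / 14.996 = 130 μL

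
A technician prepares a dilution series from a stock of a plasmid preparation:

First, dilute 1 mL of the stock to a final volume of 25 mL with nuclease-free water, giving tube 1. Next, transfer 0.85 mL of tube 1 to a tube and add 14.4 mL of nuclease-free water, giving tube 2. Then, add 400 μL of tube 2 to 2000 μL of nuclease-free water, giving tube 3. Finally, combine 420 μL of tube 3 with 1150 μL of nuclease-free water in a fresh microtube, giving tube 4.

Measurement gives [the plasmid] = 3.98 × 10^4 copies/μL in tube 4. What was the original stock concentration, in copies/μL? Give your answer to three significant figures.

4.00 × 10^8 copies/μL

Step 1: 1 mL brought to 25 mL → factor 25/1 = 25
Step 2: 0.85 mL + 14.4 mL = 15.25 mL total → factor 15.25/0.85 = 17.941
Step 3: 400 μL + 2000 μL = 2400 μL total → factor 2400/400 = 6
Step 4: 420 μL + 1150 μL = 1570 μL total → factor 1570/420 = 3.7381
Overall dilution factor = 25 × 17.941 × 6 × 3.7381 = 10060
Stock = 3.98 × 10^4 copies/μL × 10060 = 4.00 × 10^8 copies/μL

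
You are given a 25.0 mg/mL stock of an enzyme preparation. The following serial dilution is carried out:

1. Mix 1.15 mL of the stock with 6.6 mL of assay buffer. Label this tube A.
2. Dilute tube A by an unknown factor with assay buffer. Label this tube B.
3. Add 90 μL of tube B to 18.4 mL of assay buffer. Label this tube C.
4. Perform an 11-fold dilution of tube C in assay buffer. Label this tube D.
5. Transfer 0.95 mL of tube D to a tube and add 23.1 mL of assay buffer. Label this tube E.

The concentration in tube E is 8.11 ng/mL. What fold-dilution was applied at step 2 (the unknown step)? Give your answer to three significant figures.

Step 1: 1.15 mL + 6.6 mL = 7.75 mL total → factor 7.75/1.15 = 6.7391
Step 2: unknown factor x
Step 3: 90 μL + 18.4 mL = 18490 μL total → factor 18490/90 = 205.44
Step 4: 11-fold → factor 11
Step 5: 0.95 mL + 23.1 mL = 24.05 mL total → factor 24.05/0.95 = 25.316
Product of known-step factors = 3.8555 × 10^5
Overall factor = 25.0 mg/mL / (8.11 ng/mL) = 3.0826 × 10^6
x = 3.0826 × 10^6 / 3.8555 × 10^5 = 8.00

8.00-fold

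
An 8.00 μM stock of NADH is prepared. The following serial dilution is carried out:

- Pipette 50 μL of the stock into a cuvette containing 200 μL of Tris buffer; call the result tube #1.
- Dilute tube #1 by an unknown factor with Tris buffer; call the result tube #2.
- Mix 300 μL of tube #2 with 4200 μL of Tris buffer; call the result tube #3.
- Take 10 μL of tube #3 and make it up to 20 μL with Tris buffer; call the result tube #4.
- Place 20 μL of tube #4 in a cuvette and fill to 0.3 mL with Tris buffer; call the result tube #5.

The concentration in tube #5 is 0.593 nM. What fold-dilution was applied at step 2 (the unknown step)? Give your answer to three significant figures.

6.00-fold

Step 1: 50 μL + 200 μL = 250 μL total → factor 250/50 = 5
Step 2: unknown factor x
Step 3: 300 μL + 4200 μL = 4500 μL total → factor 4500/300 = 15
Step 4: 10 μL brought to 20 μL → factor 20/10 = 2
Step 5: 20 μL brought to 0.3 mL → factor 300/20 = 15
Product of known-step factors = 2250
Overall factor = 8.00 μM / (0.593 nM) = 13491
x = 13491 / 2250 = 6.00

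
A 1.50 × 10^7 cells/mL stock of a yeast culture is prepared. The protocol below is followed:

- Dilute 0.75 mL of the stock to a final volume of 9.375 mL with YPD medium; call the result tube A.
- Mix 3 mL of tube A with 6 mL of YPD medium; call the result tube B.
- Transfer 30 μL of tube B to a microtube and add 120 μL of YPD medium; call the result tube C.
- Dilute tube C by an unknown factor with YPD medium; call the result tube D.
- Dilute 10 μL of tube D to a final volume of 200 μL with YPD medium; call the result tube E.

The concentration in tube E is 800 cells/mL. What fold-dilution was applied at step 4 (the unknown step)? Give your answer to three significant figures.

Step 1: 0.75 mL brought to 9.375 mL → factor 9.375/0.75 = 12.5
Step 2: 3 mL + 6 mL = 9 mL total → factor 9/3 = 3
Step 3: 30 μL + 120 μL = 150 μL total → factor 150/30 = 5
Step 4: unknown factor x
Step 5: 10 μL brought to 200 μL → factor 200/10 = 20
Product of known-step factors = 3750
Overall factor = 1.50 × 10^7 cells/mL / (800 cells/mL) = 18750
x = 18750 / 3750 = 5.00

5.00-fold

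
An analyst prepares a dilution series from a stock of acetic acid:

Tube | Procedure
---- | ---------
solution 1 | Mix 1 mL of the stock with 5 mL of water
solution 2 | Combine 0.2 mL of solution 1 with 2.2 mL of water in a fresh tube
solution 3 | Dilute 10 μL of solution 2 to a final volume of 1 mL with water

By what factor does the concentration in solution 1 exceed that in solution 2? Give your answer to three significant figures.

12.0

Step 1: 1 mL + 5 mL = 6 mL total → factor 6/1 = 6
Step 2: 0.2 mL + 2.2 mL = 2.4 mL total → factor 2.4/0.2 = 12
Dilution factor to solution 1 = 6; to solution 2 = 72
[solution 1]/[solution 2] = (factor to solution 2)/(factor to solution 1) = 72/6 = 12.0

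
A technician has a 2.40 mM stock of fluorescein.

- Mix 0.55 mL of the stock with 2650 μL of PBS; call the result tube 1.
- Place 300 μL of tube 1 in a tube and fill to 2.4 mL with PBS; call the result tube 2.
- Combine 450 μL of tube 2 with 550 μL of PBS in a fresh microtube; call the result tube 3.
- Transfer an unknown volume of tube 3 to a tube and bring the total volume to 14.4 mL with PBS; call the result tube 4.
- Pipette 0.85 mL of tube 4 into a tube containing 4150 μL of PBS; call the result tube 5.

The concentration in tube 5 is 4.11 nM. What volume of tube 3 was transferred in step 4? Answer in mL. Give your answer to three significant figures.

Step 1: 0.55 mL + 2650 μL = 3.2 mL total → factor 3.2/0.55 = 5.8182
Step 2: 300 μL brought to 2.4 mL → factor 2400/300 = 8
Step 3: 450 μL + 550 μL = 1000 μL total → factor 1000/450 = 2.2222
Step 4: v brought to 14.4 mL → factor = 14.4 mL/v
Step 5: 0.85 mL + 4150 μL = 5 mL total → factor 5/0.85 = 5.8824
Product of known-step factors = 608.44
Overall factor = 2.40 mM / (4.11 nM) = 5.8394 × 10^5
Step-4 factor = 5.8394 × 10^5 / 608.44 = 959.74
v = 14.4 mL / 959.74 = 0.0150 mL

0.0150 mL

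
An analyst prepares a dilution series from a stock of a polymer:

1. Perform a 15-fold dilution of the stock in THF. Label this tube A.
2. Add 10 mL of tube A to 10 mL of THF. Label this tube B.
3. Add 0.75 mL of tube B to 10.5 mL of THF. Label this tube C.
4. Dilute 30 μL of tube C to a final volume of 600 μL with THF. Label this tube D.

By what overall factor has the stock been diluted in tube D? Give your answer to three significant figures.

Step 1: 15-fold → factor 15
Step 2: 10 mL + 10 mL = 20 mL total → factor 20/10 = 2
Step 3: 0.75 mL + 10.5 mL = 11.25 mL total → factor 11.25/0.75 = 15
Step 4: 30 μL brought to 600 μL → factor 600/30 = 20
Overall dilution factor = 15 × 2 × 15 × 20 = 9000

9.00 × 10^3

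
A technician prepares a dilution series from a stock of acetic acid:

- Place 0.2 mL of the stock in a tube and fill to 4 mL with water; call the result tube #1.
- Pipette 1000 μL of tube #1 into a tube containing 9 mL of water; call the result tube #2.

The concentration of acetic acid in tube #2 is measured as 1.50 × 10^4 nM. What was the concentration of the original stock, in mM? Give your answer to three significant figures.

Step 1: 0.2 mL brought to 4 mL → factor 4/0.2 = 20
Step 2: 1000 μL + 9 mL = 10000 μL total → factor 10000/1000 = 10
Overall dilution factor = 20 × 10 = 200
Stock = 1.50 × 10^4 nM × 200 = 3.000 × 10^6 nM = 3.00 mM

3.00 mM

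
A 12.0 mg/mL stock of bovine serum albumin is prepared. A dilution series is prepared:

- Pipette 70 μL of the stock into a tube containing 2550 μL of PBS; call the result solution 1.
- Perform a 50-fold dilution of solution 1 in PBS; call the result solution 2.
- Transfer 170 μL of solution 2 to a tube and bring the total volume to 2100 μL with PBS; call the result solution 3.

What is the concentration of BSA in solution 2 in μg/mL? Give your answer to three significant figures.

6.41 μg/mL

Step 1: 70 μL + 2550 μL = 2620 μL total → factor 2620/70 = 37.429
Step 2: 50-fold → factor 50
Dilution factor through solution 2 = 37.429 × 50 = 1871.4
[solution 2] = 12.0 mg/mL / 1871.4 = 0.006412 mg/mL = 6.41 μg/mL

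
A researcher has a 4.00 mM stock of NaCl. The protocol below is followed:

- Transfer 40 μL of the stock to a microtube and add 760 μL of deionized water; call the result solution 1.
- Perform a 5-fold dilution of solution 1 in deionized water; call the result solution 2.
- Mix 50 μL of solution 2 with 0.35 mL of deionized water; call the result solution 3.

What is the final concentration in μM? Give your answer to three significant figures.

Step 1: 40 μL + 760 μL = 800 μL total → factor 800/40 = 20
Step 2: 5-fold → factor 5
Step 3: 50 μL + 0.35 mL = 400 μL total → factor 400/50 = 8
Overall dilution factor = 20 × 5 × 8 = 800
Final = 4.00 mM / 800 = 0.005000 mM = 5.00 μM

5.00 μM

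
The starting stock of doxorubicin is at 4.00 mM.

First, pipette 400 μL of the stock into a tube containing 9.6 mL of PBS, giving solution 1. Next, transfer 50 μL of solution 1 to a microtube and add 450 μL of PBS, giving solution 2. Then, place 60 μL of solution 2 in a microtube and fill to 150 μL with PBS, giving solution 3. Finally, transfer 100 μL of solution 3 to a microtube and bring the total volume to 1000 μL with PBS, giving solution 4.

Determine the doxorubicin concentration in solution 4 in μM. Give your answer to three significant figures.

0.640 μM

Step 1: 400 μL + 9.6 mL = 10000 μL total → factor 10000/400 = 25
Step 2: 50 μL + 450 μL = 500 μL total → factor 500/50 = 10
Step 3: 60 μL brought to 150 μL → factor 150/60 = 2.5
Step 4: 100 μL brought to 1000 μL → factor 1000/100 = 10
Overall dilution factor = 25 × 10 × 2.5 × 10 = 6250
Final = 4.00 mM / 6250 = 0.0006400 mM = 0.640 μM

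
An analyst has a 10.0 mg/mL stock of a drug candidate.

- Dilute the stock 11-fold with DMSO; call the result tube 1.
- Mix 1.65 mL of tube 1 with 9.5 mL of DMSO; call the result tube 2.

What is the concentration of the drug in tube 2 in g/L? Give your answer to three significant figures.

Step 1: 11-fold → factor 11
Step 2: 1.65 mL + 9.5 mL = 11.15 mL total → factor 11.15/1.65 = 6.7576
Overall dilution factor = 11 × 6.7576 = 74.333
Final = 10.0 mg/mL / 74.333 = 0.1345 mg/mL = 0.135 g/L

0.135 g/L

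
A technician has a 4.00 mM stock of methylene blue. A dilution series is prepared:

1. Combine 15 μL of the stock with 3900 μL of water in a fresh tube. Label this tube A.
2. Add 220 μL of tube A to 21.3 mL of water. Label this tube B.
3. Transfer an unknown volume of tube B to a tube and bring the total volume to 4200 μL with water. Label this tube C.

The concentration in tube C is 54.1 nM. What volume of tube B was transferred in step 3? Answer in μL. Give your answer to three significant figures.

Step 1: 15 μL + 3900 μL = 3915 μL total → factor 3915/15 = 261
Step 2: 220 μL + 21.3 mL = 21520 μL total → factor 21520/220 = 97.818
Step 3: v brought to 4200 μL → factor = 4200 μL/v
Product of known-step factors = 25531
Overall factor = 4.00 mM / (54.1 nM) = 73937
Step-3 factor = 73937 / 25531 = 2.896
v = 4200 μL / 2.896 = 1.45 × 10^3 μL

1.45 × 10^3 μL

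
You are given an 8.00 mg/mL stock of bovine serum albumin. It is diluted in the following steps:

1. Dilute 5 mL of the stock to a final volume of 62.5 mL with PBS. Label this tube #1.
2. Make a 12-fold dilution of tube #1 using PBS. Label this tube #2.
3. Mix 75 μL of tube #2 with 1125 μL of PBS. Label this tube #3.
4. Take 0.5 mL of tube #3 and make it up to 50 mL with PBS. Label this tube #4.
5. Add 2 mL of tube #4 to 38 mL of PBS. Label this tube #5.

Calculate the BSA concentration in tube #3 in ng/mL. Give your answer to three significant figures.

Step 1: 5 mL brought to 62.5 mL → factor 62.5/5 = 12.5
Step 2: 12-fold → factor 12
Step 3: 75 μL + 1125 μL = 1200 μL total → factor 1200/75 = 16
Dilution factor through tube #3 = 12.5 × 12 × 16 = 2400
[tube #3] = 8.00 mg/mL / 2400 = 0.003333 mg/mL = 3.33 × 10^3 ng/mL

3.33 × 10^3 ng/mL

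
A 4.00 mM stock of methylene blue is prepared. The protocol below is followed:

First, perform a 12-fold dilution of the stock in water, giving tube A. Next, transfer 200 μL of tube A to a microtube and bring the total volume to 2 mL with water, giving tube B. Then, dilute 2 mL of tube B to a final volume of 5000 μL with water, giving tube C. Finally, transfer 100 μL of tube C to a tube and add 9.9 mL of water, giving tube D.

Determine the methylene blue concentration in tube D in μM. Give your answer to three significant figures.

Step 1: 12-fold → factor 12
Step 2: 200 μL brought to 2 mL → factor 2000/200 = 10
Step 3: 2 mL brought to 5000 μL → factor 5/2 = 2.5
Step 4: 100 μL + 9.9 mL = 10000 μL total → factor 10000/100 = 100
Overall dilution factor = 12 × 10 × 2.5 × 100 = 30000
Final = 4.00 mM / 30000 = 0.0001333 mM = 0.133 μM

0.133 μM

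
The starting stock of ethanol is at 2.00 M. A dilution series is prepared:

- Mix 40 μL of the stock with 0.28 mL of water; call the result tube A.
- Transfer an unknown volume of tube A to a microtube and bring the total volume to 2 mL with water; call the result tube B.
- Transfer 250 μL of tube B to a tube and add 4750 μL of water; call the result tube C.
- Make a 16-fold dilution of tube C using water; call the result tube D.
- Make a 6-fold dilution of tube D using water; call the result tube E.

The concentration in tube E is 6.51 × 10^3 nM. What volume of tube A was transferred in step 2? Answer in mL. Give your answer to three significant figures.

Step 1: 40 μL + 0.28 mL = 320 μL total → factor 320/40 = 8
Step 2: v brought to 2 mL → factor = 2 mL/v
Step 3: 250 μL + 4750 μL = 5000 μL total → factor 5000/250 = 20
Step 4: 16-fold → factor 16
Step 5: 6-fold → factor 6
Product of known-step factors = 15360
Overall factor = 2.00 M / (6.51 × 10^3 nM) = 3.0722 × 10^5
Step-2 factor = 3.0722 × 10^5 / 15360 = 20.001
v = 2 mL / 20.001 = 0.100 mL

0.100 mL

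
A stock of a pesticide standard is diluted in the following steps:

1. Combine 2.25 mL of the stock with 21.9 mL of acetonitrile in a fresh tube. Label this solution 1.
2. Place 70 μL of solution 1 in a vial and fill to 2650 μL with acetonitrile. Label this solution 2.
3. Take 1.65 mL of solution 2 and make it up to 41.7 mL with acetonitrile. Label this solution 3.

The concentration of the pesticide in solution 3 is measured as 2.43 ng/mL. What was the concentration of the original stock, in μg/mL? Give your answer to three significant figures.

25.0 μg/mL

Step 1: 2.25 mL + 21.9 mL = 24.15 mL total → factor 24.15/2.25 = 10.733
Step 2: 70 μL brought to 2650 μL → factor 2650/70 = 37.857
Step 3: 1.65 mL brought to 41.7 mL → factor 41.7/1.65 = 25.273
Overall dilution factor = 10.733 × 37.857 × 25.273 = 10269
Stock = 2.43 ng/mL × 10269 = 2.495 × 10^4 ng/mL = 25.0 μg/mL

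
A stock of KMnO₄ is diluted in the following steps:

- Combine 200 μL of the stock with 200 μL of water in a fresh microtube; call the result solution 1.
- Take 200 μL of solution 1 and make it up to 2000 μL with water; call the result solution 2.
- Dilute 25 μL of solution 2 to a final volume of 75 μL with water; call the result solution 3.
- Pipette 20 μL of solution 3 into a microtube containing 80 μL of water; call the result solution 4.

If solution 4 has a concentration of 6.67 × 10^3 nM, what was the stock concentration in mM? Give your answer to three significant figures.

Step 1: 200 μL + 200 μL = 400 μL total → factor 400/200 = 2
Step 2: 200 μL brought to 2000 μL → factor 2000/200 = 10
Step 3: 25 μL brought to 75 μL → factor 75/25 = 3
Step 4: 20 μL + 80 μL = 100 μL total → factor 100/20 = 5
Overall dilution factor = 2 × 10 × 3 × 5 = 300
Stock = 6.67 × 10^3 nM × 300 = 2.001 × 10^6 nM = 2.00 mM

2.00 mM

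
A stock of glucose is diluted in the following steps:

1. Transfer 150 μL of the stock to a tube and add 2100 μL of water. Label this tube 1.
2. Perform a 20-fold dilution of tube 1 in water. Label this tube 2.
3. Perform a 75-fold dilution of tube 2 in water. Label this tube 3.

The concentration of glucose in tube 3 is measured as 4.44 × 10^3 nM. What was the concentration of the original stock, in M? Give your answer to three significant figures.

0.0999 M

Step 1: 150 μL + 2100 μL = 2250 μL total → factor 2250/150 = 15
Step 2: 20-fold → factor 20
Step 3: 75-fold → factor 75
Overall dilution factor = 15 × 20 × 75 = 22500
Stock = 4.44 × 10^3 nM × 22500 = 9.990 × 10^7 nM = 0.0999 M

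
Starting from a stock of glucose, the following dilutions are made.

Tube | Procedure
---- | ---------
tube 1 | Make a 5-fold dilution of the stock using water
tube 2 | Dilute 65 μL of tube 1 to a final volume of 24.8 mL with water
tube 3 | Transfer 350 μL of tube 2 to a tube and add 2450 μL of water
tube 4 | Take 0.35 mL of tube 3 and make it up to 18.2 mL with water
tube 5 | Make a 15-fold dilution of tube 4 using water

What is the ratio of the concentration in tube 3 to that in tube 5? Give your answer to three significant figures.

780

Step 1: 5-fold → factor 5
Step 2: 65 μL brought to 24.8 mL → factor 24800/65 = 381.54
Step 3: 350 μL + 2450 μL = 2800 μL total → factor 2800/350 = 8
Step 4: 0.35 mL brought to 18.2 mL → factor 18.2/0.35 = 52
Step 5: 15-fold → factor 15
Dilution factor to tube 3 = 15262; to tube 5 = 1.1904 × 10^7
[tube 3]/[tube 5] = (factor to tube 5)/(factor to tube 3) = 1.1904 × 10^7/15262 = 780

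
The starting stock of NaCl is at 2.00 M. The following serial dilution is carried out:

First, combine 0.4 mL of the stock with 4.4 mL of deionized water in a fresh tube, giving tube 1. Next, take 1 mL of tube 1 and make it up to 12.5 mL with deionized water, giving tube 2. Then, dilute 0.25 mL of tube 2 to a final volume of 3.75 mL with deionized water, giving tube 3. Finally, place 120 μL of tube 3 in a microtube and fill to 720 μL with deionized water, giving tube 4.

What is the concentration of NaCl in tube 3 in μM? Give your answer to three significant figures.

889 μM

Step 1: 0.4 mL + 4.4 mL = 4.8 mL total → factor 4.8/0.4 = 12
Step 2: 1 mL brought to 12.5 mL → factor 12.5/1 = 12.5
Step 3: 0.25 mL brought to 3.75 mL → factor 3.75/0.25 = 15
Dilution factor through tube 3 = 12 × 12.5 × 15 = 2250
[tube 3] = 2.00 M / 2250 = 0.0008889 M = 889 μM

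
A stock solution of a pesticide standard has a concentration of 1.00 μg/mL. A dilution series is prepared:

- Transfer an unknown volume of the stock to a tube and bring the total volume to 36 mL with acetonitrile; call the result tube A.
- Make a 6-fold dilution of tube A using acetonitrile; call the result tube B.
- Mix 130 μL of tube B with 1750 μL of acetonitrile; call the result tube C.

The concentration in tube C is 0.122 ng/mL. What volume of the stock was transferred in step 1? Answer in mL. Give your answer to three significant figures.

Step 1: v brought to 36 mL → factor = 36 mL/v
Step 2: 6-fold → factor 6
Step 3: 130 μL + 1750 μL = 1880 μL total → factor 1880/130 = 14.462
Product of known-step factors = 86.769
Overall factor = 1.00 μg/mL / (0.122 ng/mL) = 8196.7
Step-1 factor = 8196.7 / 86.769 = 94.466
v = 36 mL / 94.466 = 0.381 mL

0.381 mL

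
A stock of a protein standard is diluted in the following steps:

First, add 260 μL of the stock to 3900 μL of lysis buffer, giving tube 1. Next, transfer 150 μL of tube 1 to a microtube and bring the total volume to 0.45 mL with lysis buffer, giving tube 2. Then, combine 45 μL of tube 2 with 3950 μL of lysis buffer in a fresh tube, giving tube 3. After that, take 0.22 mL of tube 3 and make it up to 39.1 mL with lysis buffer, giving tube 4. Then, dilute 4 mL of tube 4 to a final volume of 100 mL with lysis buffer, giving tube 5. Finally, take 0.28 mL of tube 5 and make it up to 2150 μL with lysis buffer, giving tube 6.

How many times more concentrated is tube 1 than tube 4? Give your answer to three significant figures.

4.73 × 10^4

Step 1: 260 μL + 3900 μL = 4160 μL total → factor 4160/260 = 16
Step 2: 150 μL brought to 0.45 mL → factor 450/150 = 3
Step 3: 45 μL + 3950 μL = 3995 μL total → factor 3995/45 = 88.778
Step 4: 0.22 mL brought to 39.1 mL → factor 39.1/0.22 = 177.73
Dilution factor to tube 1 = 16; to tube 4 = 7.5736 × 10^5
[tube 1]/[tube 4] = (factor to tube 4)/(factor to tube 1) = 7.5736 × 10^5/16 = 4.73 × 10^4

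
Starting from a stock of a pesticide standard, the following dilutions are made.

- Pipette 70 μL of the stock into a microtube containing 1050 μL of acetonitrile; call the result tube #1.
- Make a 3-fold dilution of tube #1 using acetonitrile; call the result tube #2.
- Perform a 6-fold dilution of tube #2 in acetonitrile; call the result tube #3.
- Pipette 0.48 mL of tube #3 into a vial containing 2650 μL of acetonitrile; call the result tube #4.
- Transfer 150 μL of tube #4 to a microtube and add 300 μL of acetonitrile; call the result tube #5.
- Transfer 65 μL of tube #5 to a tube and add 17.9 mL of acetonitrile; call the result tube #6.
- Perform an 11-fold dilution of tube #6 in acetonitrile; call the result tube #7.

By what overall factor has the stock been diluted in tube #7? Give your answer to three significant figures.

1.71 × 10^7

Step 1: 70 μL + 1050 μL = 1120 μL total → factor 1120/70 = 16
Step 2: 3-fold → factor 3
Step 3: 6-fold → factor 6
Step 4: 0.48 mL + 2650 μL = 3.13 mL total → factor 3.13/0.48 = 6.5208
Step 5: 150 μL + 300 μL = 450 μL total → factor 450/150 = 3
Step 6: 65 μL + 17.9 mL = 17965 μL total → factor 17965/65 = 276.38
Step 7: 11-fold → factor 11
Overall dilution factor = 16 × 3 × 6 × 6.5208 × 3 × 276.38 × 11 = 1.7129 × 10^7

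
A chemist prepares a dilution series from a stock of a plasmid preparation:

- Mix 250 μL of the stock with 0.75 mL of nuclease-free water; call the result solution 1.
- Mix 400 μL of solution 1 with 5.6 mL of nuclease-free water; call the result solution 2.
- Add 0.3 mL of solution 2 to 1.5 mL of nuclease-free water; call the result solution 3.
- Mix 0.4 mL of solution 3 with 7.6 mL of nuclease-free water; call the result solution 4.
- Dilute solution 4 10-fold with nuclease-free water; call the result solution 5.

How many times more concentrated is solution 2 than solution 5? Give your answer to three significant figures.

1.20 × 10^3

Step 1: 250 μL + 0.75 mL = 1000 μL total → factor 1000/250 = 4
Step 2: 400 μL + 5.6 mL = 6000 μL total → factor 6000/400 = 15
Step 3: 0.3 mL + 1.5 mL = 1.8 mL total → factor 1.8/0.3 = 6
Step 4: 0.4 mL + 7.6 mL = 8 mL total → factor 8/0.4 = 20
Step 5: 10-fold → factor 10
Dilution factor to solution 2 = 60; to solution 5 = 72000
[solution 2]/[solution 5] = (factor to solution 5)/(factor to solution 2) = 72000/60 = 1.20 × 10^3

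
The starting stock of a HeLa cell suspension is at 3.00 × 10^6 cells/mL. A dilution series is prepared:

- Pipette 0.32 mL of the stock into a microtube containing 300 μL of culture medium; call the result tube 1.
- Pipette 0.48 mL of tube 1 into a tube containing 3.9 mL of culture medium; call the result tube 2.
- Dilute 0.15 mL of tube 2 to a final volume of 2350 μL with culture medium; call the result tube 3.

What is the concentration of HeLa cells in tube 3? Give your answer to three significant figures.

Step 1: 0.32 mL + 300 μL = 0.62 mL total → factor 0.62/0.32 = 1.9375
Step 2: 0.48 mL + 3.9 mL = 4.38 mL total → factor 4.38/0.48 = 9.125
Step 3: 0.15 mL brought to 2350 μL → factor 2.35/0.15 = 15.667
Overall dilution factor = 1.9375 × 9.125 × 15.667 = 276.98
Final = 3.00 × 10^6 cells/mL / 276.98 = 1.08 × 10^4 cells/mL

1.08 × 10^4 cells/mL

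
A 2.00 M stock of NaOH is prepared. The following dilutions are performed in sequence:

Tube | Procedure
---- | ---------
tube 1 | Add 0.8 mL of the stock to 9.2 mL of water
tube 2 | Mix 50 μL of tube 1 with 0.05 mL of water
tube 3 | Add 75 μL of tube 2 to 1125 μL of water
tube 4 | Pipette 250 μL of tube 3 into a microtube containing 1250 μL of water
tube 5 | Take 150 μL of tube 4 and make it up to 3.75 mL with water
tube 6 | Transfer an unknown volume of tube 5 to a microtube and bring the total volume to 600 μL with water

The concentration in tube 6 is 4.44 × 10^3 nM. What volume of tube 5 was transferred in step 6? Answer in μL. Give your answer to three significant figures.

79.9 μL

Step 1: 0.8 mL + 9.2 mL = 10 mL total → factor 10/0.8 = 12.5
Step 2: 50 μL + 0.05 mL = 100 μL total → factor 100/50 = 2
Step 3: 75 μL + 1125 μL = 1200 μL total → factor 1200/75 = 16
Step 4: 250 μL + 1250 μL = 1500 μL total → factor 1500/250 = 6
Step 5: 150 μL brought to 3.75 mL → factor 3750/150 = 25
Step 6: v brought to 600 μL → factor = 600 μL/v
Product of known-step factors = 60000
Overall factor = 2.00 M / (4.44 × 10^3 nM) = 4.5045 × 10^5
Step-6 factor = 4.5045 × 10^5 / 60000 = 7.5075
v = 600 μL / 7.5075 = 79.9 μL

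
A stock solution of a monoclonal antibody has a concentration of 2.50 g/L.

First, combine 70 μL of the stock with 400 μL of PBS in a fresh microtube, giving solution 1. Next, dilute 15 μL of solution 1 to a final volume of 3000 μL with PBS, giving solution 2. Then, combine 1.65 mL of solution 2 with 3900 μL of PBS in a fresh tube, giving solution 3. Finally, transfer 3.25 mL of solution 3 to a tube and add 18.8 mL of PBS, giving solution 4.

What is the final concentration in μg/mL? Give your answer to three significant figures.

Step 1: 70 μL + 400 μL = 470 μL total → factor 470/70 = 6.7143
Step 2: 15 μL brought to 3000 μL → factor 3000/15 = 200
Step 3: 1.65 mL + 3900 μL = 5.55 mL total → factor 5.55/1.65 = 3.3636
Step 4: 3.25 mL + 18.8 mL = 22.05 mL total → factor 22.05/3.25 = 6.7846
Overall dilution factor = 6.7143 × 200 × 3.3636 × 6.7846 = 30645
Final = 2.50 g/L / 30645 = 8.158 × 10^-5 g/L = 0.0816 μg/mL

0.0816 μg/mL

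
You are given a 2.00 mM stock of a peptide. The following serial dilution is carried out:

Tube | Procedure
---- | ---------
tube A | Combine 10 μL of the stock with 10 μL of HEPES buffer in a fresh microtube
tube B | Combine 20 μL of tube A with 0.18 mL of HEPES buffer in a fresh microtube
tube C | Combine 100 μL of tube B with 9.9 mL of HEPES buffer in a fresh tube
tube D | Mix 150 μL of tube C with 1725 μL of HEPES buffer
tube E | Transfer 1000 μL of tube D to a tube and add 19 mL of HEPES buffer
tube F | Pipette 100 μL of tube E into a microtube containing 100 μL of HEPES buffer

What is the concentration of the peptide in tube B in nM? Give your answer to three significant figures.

1.00 × 10^5 nM

Step 1: 10 μL + 10 μL = 20 μL total → factor 20/10 = 2
Step 2: 20 μL + 0.18 mL = 200 μL total → factor 200/20 = 10
Dilution factor through tube B = 2 × 10 = 20
[tube B] = 2.00 mM / 20 = 0.1000 mM = 1.00 × 10^5 nM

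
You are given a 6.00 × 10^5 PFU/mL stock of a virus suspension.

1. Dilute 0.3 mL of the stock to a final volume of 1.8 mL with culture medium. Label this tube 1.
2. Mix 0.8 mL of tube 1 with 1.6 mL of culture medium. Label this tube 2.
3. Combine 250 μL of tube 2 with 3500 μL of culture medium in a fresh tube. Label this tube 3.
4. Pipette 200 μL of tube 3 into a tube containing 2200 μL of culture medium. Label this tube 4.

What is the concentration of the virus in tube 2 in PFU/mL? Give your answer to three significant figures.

Step 1: 0.3 mL brought to 1.8 mL → factor 1.8/0.3 = 6
Step 2: 0.8 mL + 1.6 mL = 2.4 mL total → factor 2.4/0.8 = 3
Dilution factor through tube 2 = 6 × 3 = 18
[tube 2] = 6.00 × 10^5 PFU/mL / 18 = 3.33 × 10^4 PFU/mL

3.33 × 10^4 PFU/mL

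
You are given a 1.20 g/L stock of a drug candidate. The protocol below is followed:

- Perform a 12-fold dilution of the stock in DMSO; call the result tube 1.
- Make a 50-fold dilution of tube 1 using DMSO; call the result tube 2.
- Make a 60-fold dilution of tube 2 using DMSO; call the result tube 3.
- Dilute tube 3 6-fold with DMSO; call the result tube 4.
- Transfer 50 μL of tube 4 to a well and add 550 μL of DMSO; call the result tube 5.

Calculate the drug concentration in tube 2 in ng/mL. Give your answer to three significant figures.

Step 1: 12-fold → factor 12
Step 2: 50-fold → factor 50
Dilution factor through tube 2 = 12 × 50 = 600
[tube 2] = 1.20 g/L / 600 = 0.002000 g/L = 2.00 × 10^3 ng/mL

2.00 × 10^3 ng/mL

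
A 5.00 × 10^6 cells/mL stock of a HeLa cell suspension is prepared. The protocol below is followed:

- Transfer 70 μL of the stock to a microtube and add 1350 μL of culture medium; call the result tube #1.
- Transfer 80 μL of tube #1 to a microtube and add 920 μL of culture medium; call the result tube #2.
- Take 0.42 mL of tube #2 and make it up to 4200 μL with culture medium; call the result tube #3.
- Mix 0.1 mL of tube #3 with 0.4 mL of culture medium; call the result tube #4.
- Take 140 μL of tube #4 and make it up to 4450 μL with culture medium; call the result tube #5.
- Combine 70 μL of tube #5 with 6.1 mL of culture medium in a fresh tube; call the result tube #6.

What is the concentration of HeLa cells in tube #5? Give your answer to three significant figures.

Step 1: 70 μL + 1350 μL = 1420 μL total → factor 1420/70 = 20.286
Step 2: 80 μL + 920 μL = 1000 μL total → factor 1000/80 = 12.5
Step 3: 0.42 mL brought to 4200 μL → factor 4.2/0.42 = 10
Step 4: 0.1 mL + 0.4 mL = 0.5 mL total → factor 0.5/0.1 = 5
Step 5: 140 μL brought to 4450 μL → factor 4450/140 = 31.786
Dilution factor through tube #5 = 20.286 × 12.5 × 10 × 5 × 31.786 = 4.03 × 10^5
[tube #5] = 5.00 × 10^6 cells/mL / 4.03 × 10^5 = 12.4 cells/mL

12.4 cells/mL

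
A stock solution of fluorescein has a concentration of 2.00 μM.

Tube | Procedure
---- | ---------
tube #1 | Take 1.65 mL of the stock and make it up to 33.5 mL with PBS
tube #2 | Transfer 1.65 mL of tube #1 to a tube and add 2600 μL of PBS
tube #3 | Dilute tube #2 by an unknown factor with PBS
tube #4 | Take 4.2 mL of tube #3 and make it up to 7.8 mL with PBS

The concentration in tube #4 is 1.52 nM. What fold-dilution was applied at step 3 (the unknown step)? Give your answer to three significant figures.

Step 1: 1.65 mL brought to 33.5 mL → factor 33.5/1.65 = 20.303
Step 2: 1.65 mL + 2600 μL = 4.25 mL total → factor 4.25/1.65 = 2.5758
Step 3: unknown factor x
Step 4: 4.2 mL brought to 7.8 mL → factor 7.8/4.2 = 1.8571
Product of known-step factors = 97.121
Overall factor = 2.00 μM / (1.52 nM) = 1315.8
x = 1315.8 / 97.121 = 13.5

13.5-fold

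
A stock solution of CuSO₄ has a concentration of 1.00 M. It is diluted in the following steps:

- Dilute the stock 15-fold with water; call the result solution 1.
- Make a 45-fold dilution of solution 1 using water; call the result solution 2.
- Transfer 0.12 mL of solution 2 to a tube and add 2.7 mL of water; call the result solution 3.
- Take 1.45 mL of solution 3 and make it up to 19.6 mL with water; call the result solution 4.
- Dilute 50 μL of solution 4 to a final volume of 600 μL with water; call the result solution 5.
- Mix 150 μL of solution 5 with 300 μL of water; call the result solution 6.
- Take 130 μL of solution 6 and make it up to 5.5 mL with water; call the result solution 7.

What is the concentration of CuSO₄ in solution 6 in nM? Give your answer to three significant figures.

130 nM

Step 1: 15-fold → factor 15
Step 2: 45-fold → factor 45
Step 3: 0.12 mL + 2.7 mL = 2.82 mL total → factor 2.82/0.12 = 23.5
Step 4: 1.45 mL brought to 19.6 mL → factor 19.6/1.45 = 13.517
Step 5: 50 μL brought to 600 μL → factor 600/50 = 12
Step 6: 150 μL + 300 μL = 450 μL total → factor 450/150 = 3
Dilution factor through solution 6 = 15 × 45 × 23.5 × 13.517 × 12 × 3 = 7.719 × 10^6
[solution 6] = 1.00 M / 7.719 × 10^6 = 1.296 × 10^-7 M = 130 nM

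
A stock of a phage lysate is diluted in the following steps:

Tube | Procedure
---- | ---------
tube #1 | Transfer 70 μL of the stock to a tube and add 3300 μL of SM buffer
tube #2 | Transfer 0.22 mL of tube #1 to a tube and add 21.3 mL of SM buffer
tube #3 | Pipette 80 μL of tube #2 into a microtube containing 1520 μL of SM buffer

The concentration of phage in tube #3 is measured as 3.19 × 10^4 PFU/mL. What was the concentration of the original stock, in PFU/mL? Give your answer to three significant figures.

3.00 × 10^9 PFU/mL

Step 1: 70 μL + 3300 μL = 3370 μL total → factor 3370/70 = 48.143
Step 2: 0.22 mL + 21.3 mL = 21.52 mL total → factor 21.52/0.22 = 97.818
Step 3: 80 μL + 1520 μL = 1600 μL total → factor 1600/80 = 20
Overall dilution factor = 48.143 × 97.818 × 20 = 94185
Stock = 3.19 × 10^4 PFU/mL × 94185 = 3.00 × 10^9 PFU/mL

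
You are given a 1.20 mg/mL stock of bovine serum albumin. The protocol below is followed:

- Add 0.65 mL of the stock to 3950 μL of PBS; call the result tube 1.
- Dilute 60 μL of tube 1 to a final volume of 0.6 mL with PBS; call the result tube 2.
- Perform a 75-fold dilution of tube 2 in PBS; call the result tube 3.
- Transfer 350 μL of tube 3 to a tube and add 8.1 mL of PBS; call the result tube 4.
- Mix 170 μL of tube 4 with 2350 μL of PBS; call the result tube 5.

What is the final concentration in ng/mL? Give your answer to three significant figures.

Step 1: 0.65 mL + 3950 μL = 4.6 mL total → factor 4.6/0.65 = 7.0769
Step 2: 60 μL brought to 0.6 mL → factor 600/60 = 10
Step 3: 75-fold → factor 75
Step 4: 350 μL + 8.1 mL = 8450 μL total → factor 8450/350 = 24.143
Step 5: 170 μL + 2350 μL = 2520 μL total → factor 2520/170 = 14.824
Overall dilution factor = 7.0769 × 10 × 75 × 24.143 × 14.824 = 1.8995 × 10^6
Final = 1.20 mg/mL / 1.8995 × 10^6 = 6.317 × 10^-7 mg/mL = 0.632 ng/mL

0.632 ng/mL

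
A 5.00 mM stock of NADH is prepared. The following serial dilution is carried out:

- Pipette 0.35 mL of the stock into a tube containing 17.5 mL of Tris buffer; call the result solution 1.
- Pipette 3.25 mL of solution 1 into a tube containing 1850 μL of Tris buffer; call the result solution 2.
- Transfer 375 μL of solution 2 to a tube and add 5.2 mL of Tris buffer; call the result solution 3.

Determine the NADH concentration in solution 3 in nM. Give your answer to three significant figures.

Step 1: 0.35 mL + 17.5 mL = 17.85 mL total → factor 17.85/0.35 = 51
Step 2: 3.25 mL + 1850 μL = 5.1 mL total → factor 5.1/3.25 = 1.5692
Step 3: 375 μL + 5.2 mL = 5575 μL total → factor 5575/375 = 14.867
Overall dilution factor = 51 × 1.5692 × 14.867 = 1189.8
Final = 5.00 mM / 1189.8 = 0.004202 mM = 4.20 × 10^3 nM

4.20 × 10^3 nM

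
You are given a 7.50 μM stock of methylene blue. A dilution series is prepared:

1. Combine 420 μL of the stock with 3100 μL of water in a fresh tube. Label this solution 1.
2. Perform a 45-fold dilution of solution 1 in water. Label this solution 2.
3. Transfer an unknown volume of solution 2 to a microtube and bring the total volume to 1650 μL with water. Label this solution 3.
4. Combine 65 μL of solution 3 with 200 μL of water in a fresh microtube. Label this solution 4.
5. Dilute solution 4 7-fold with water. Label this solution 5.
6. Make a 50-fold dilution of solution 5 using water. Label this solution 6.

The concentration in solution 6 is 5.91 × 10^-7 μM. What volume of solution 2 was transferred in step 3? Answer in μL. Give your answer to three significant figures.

Step 1: 420 μL + 3100 μL = 3520 μL total → factor 3520/420 = 8.381
Step 2: 45-fold → factor 45
Step 3: v brought to 1650 μL → factor = 1650 μL/v
Step 4: 65 μL + 200 μL = 265 μL total → factor 265/65 = 4.0769
Step 5: 7-fold → factor 7
Step 6: 50-fold → factor 50
Product of known-step factors = 5.3815 × 10^5
Overall factor = 7.50 μM / (5.91 × 10^-7 μM) = 1.269 × 10^7
Step-3 factor = 1.269 × 10^7 / 5.3815 × 10^5 = 23.581
v = 1650 μL / 23.581 = 70.0 μL

70.0 μL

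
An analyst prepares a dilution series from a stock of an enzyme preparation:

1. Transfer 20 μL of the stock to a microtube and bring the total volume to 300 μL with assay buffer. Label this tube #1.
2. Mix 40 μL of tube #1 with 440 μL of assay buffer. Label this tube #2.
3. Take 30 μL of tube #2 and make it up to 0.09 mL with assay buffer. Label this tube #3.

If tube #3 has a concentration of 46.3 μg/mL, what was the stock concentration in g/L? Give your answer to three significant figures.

25.0 g/L

Step 1: 20 μL brought to 300 μL → factor 300/20 = 15
Step 2: 40 μL + 440 μL = 480 μL total → factor 480/40 = 12
Step 3: 30 μL brought to 0.09 mL → factor 90/30 = 3
Overall dilution factor = 15 × 12 × 3 = 540
Stock = 46.3 μg/mL × 540 = 2.500 × 10^4 μg/mL = 25.0 g/L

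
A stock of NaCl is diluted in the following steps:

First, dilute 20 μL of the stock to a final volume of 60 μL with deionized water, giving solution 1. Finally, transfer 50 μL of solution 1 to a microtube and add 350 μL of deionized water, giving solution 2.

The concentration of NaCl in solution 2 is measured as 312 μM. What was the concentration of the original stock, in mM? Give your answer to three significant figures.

Step 1: 20 μL brought to 60 μL → factor 60/20 = 3
Step 2: 50 μL + 350 μL = 400 μL total → factor 400/50 = 8
Overall dilution factor = 3 × 8 = 24
Stock = 312 μM × 24 = 7488 μM = 7.49 mM

7.49 mM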